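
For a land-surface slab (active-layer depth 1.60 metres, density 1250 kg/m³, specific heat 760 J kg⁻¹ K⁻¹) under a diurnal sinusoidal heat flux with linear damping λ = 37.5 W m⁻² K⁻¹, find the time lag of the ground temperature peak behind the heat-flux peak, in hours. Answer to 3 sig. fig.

Areal heat capacity C = ρ c_p D = 1250 × 760 × 1.60 = 1.52×10^6 J/(m²·K).
ω = 2π / 86400 s = 7.27×10^-5 s⁻¹.
Phase lag φ = arctan(Cω/λ) = arctan(111/37.5) = 1.24 rad.
Time lag = φ / ω = 1.24 / 7.27×10^-5 = 17100 s = 4.75 hours.

4.75 hours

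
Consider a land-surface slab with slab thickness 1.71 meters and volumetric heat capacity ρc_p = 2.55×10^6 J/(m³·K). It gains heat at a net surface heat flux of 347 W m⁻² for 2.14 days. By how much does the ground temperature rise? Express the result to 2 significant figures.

15 K

Areal heat capacity C = ρc_p × D = 2.55×10^6 × 1.71 = 4.36×10^6 J/(m^2 K).
Net heat input Q = F Δt = 347 × (2.14 days × 86400 s/day) = 6.42×10^7 J/m².
ΔT = Q / C = 6.42×10^7 / 4.36×10^6 = 14.7 K.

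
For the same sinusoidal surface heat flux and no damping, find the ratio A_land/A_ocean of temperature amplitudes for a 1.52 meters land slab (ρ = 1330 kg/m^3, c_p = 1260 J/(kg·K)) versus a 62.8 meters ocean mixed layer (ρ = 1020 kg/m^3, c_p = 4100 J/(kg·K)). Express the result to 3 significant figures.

103

C_ocean = 1020 × 4100 × 62.8 = 2.63×10^8 J/(m²·K).
C_land = 1330 × 1260 × 1.52 = 2.55×10^6 J/(m²·K).
Undamped amplitude ∝ 1/C, so A_land/A_ocean = C_ocean/C_land = 103.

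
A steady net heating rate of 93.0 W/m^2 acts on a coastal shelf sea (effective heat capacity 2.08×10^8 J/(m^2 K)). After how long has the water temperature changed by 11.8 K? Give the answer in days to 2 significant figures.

310 days

Areal heat capacity C = 2.08×10^8 J/(m^2 K) (given).
Time required: Δt = C ΔT / F = 2.08×10^8 × 11.8 / 93.0 = 2.64×10^7 s.
In days: 2.64×10^7 s / (86400 s/day) = 305 days.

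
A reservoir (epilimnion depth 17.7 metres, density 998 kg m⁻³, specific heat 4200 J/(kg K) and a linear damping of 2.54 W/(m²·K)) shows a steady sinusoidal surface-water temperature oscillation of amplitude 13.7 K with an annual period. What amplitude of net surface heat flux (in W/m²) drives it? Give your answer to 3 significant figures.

205

Areal heat capacity C = ρ c_p D = 998 × 4200 × 17.7 = 7.42×10^7 J/(m²·K).
ω = 2π / 3.15×10^7 s = 1.99×10^-7 s⁻¹.
√((Cω)² + λ²) = √((14.8)² + 2.54²) = 15.0 W/(m²·K).
F₀ = A × √((Cω)²+λ²) = 13.7 × 15.0 = 205 W/m².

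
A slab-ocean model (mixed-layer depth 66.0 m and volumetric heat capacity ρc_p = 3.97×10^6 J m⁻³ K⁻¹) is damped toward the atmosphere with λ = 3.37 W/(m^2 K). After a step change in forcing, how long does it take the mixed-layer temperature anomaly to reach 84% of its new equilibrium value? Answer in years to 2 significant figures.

4.5 years

Areal heat capacity C = ρc_p × D = 3.97×10^6 × 66.0 = 2.62×10^8 J/(m^2 K).
τ = C / λ = 2.62×10^8 / 3.37 = 7.78×10^7 s.
Fraction reached: 1 − e^(−t/τ) = 0.84 ⇒ t = −τ ln(1 − 0.84) = τ × 1.83.
t = 1.42×10^8 s = 4.52 years.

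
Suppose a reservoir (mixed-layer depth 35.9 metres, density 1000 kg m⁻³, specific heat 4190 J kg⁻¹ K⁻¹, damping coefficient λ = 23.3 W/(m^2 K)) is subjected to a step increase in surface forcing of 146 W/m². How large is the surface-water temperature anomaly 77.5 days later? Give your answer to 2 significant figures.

4.0 K

Areal heat capacity C = ρ c_p D = 1000 × 4190 × 35.9 = 1.50×10^8 J/(m^2 K).
τ = C / λ = 1.50×10^8 / 23.3 = 6.46×10^6 s.
Equilibrium anomaly ΔT_eq = F / λ = 146 / 23.3 = 6.27 K.
t = 77.5 days = 6.70×10^6 s, so t/τ = 1.04.
ΔT(t) = ΔT_eq (1 − e^(−t/τ)) = 6.27 × (1 − e^−1.04) = 4.05 K.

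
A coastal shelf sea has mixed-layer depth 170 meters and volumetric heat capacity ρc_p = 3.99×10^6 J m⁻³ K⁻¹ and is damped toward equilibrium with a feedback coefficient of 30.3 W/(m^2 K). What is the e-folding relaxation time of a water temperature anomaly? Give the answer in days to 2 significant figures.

Areal heat capacity C = ρc_p × D = 3.99×10^6 × 170 = 6.78×10^8 J m⁻² K⁻¹.
Relaxation time τ = C / λ = 6.78×10^8 / 30.3 = 2.24×10^7 s.
In days: 2.24×10^7 s / (86400 s/day) = 259 days.

260 days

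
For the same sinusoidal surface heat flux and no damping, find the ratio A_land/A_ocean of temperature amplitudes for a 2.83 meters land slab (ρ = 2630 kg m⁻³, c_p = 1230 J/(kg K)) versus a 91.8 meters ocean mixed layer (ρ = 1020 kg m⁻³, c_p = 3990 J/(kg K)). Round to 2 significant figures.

41

C_ocean = 1020 × 3990 × 91.8 = 3.74×10^8 J/(m²·K).
C_land = 2630 × 1230 × 2.83 = 9.15×10^6 J/(m²·K).
Undamped amplitude ∝ 1/C, so A_land/A_ocean = C_ocean/C_land = 40.8.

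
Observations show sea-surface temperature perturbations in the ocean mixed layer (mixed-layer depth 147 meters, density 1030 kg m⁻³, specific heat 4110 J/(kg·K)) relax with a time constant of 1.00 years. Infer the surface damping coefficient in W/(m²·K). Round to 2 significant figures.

Areal heat capacity C = ρ c_p D = 1030 × 4110 × 147 = 6.22×10^8 J/(m^2 K).
τ = 1.00 years = 3.16×10^7 s.
λ = C / τ = 6.22×10^8 / 3.16×10^7 = 19.7 W/(m²·K).

20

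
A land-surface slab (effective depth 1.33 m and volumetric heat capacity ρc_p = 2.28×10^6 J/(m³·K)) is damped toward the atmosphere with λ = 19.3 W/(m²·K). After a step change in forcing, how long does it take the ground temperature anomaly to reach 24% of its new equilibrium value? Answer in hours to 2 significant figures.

Areal heat capacity C = ρc_p × D = 2.28×10^6 × 1.33 = 3.03×10^6 J m⁻² K⁻¹.
τ = C / λ = 3.03×10^6 / 19.3 = 1.57×10^5 s.
Fraction reached: 1 − e^(−t/τ) = 0.24 ⇒ t = −τ ln(1 − 0.24) = τ × 0.274.
t = 43100 s = 12.0 hours.

12 hours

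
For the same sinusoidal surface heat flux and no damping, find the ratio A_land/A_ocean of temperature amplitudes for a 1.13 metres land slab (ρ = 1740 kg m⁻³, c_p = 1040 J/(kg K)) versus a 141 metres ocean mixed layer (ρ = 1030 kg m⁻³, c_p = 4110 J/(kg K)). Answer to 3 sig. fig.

C_ocean = 1030 × 4110 × 141 = 5.97×10^8 J/(m²·K).
C_land = 1740 × 1040 × 1.13 = 2.04×10^6 J/(m²·K).
Undamped amplitude ∝ 1/C, so A_land/A_ocean = C_ocean/C_land = 292.

292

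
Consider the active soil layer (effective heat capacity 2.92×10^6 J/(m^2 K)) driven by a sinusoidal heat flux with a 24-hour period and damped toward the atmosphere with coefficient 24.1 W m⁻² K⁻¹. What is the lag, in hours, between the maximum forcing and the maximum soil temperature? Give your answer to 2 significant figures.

5.6 hours

Areal heat capacity C = 2.92×10^6 J/(m^2 K) (given).
ω = 2π / 86400 s = 7.27×10^-5 s⁻¹.
Phase lag φ = arctan(Cω/λ) = arctan(212/24.1) = 1.46 rad.
Time lag = φ / ω = 1.46 / 7.27×10^-5 = 20000 s = 5.57 hours.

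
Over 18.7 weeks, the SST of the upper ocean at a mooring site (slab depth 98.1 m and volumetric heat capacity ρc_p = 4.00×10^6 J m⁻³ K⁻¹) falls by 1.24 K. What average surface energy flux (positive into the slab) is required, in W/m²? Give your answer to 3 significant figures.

Areal heat capacity C = ρc_p × D = 4.00×10^6 × 98.1 = 3.92×10^8 J/(m^2 K).
Required heat per unit area: Q = C ΔT = 3.92×10^8 × -1.24 = -4.87×10^8 J/m².
Flux F = Q / Δt = -4.87×10^8 / 1.13×10^7 s = -43.0 W/m².

-43.0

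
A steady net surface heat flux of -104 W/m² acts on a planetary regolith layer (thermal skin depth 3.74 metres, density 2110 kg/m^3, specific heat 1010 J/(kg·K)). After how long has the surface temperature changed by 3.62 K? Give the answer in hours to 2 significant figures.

77 hours

Areal heat capacity C = ρ c_p D = 2110 × 1010 × 3.74 = 7.97×10^6 J/(m²·K).
Time required: Δt = C ΔT / F = 7.97×10^6 × -3.62 / -104 = 2.77×10^5 s.
In hours: 2.77×10^5 s / (3600 s/hour) = 77.1 hours.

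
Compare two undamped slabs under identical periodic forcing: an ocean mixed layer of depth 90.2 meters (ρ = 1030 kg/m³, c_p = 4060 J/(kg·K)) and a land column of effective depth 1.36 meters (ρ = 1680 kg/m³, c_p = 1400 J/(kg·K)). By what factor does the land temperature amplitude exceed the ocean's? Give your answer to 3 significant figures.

C_ocean = 1030 × 4060 × 90.2 = 3.77×10^8 J/(m²·K).
C_land = 1680 × 1400 × 1.36 = 3.20×10^6 J/(m²·K).
Undamped amplitude ∝ 1/C, so A_land/A_ocean = C_ocean/C_land = 118.

118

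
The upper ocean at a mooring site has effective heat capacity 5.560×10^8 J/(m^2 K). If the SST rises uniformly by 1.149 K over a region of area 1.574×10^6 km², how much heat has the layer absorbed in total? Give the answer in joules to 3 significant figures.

Areal heat capacity C = 5.560×10^8 J/(m^2 K) (given).
Heat per unit area: q = C ΔT = 5.56×10^8 × 1.149 = 6.39×10^8 J/m².
Total heat: Q = q × A = 6.39×10^8 × (1.574×10^6 × 10⁶ m²) = 1.01×10^21 J.

1.01×10^21 J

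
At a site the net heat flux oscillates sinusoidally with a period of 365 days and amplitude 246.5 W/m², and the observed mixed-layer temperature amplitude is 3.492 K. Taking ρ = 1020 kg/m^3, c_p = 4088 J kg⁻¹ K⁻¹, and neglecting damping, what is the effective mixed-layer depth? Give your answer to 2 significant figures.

ω = 2π / 3.15×10^7 s = 1.99×10^-7 s⁻¹.
Required C = F₀ / (A ω) = 246.5 / (3.492 × 1.99×10^-7) = 3.54×10^8 J/(m²·K).
D = C / (ρ c_p) = 3.54×10^8 / (1020 × 4088) = 85.0 m.

85 m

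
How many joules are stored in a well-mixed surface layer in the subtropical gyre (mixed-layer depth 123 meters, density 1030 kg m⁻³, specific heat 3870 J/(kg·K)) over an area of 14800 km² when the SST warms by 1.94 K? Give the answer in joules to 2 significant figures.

Areal heat capacity C = ρ c_p D = 1030 × 3870 × 123 = 4.90×10^8 J/(m²·K).
Heat per unit area: q = C ΔT = 4.90×10^8 × 1.94 = 9.51×10^8 J/m².
Total heat: Q = q × A = 9.51×10^8 × (14800 × 10⁶ m²) = 1.41×10^19 J.

1.4×10^19 J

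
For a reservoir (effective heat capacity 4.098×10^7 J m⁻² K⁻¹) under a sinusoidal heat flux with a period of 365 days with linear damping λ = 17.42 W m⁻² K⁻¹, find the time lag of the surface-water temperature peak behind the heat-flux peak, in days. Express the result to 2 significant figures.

25 days

Areal heat capacity C = 4.098×10^7 J m⁻² K⁻¹ (given).
ω = 2π / 3.15×10^7 s = 1.99×10^-7 s⁻¹.
Phase lag φ = arctan(Cω/λ) = arctan(8.16/17.42) = 0.438 rad.
Time lag = φ / ω = 0.438 / 1.99×10^-7 = 2.20×10^6 s = 25.5 days.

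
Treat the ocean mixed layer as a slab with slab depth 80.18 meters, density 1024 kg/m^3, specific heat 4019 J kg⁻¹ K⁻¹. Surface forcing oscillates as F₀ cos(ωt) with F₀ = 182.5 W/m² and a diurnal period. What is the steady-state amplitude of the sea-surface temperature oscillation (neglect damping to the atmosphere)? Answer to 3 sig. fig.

0.00761 K

Areal heat capacity C = ρ c_p D = 1024 × 4019 × 80.18 = 3.30×10^8 J/(m²·K).
Angular frequency ω = 2π / T = 2π / 86400 s = 7.27×10^-5 s⁻¹.
Cω = 3.30×10^8 × 7.27×10^-5 = 24000 W/(m²·K).
Amplitude A = F₀ / (Cω) = 182.5 / 24000 = 0.00761 K.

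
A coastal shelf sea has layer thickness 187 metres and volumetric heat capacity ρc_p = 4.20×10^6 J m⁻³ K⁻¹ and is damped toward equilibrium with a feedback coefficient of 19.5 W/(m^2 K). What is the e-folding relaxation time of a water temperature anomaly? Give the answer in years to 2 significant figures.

1.3 years

Areal heat capacity C = ρc_p × D = 4.20×10^6 × 187 = 7.85×10^8 J/(m²·K).
Relaxation time τ = C / λ = 7.85×10^8 / 19.5 = 4.03×10^7 s.
In years: 4.03×10^7 s / (3.156×10^7 s/year) = 1.28 years.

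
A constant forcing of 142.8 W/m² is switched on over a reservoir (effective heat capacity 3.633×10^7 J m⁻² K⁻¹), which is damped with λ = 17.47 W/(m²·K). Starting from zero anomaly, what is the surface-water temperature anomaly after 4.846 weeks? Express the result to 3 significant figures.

Areal heat capacity C = 3.633×10^7 J m⁻² K⁻¹ (given).
τ = C / λ = 3.63×10^7 / 17.47 = 2.08×10^6 s.
Equilibrium anomaly ΔT_eq = F / λ = 142.8 / 17.47 = 8.17 K.
t = 4.846 weeks = 2.93×10^6 s, so t/τ = 1.41.
ΔT(t) = ΔT_eq (1 − e^(−t/τ)) = 8.17 × (1 − e^−1.41) = 6.18 K.

6.18 K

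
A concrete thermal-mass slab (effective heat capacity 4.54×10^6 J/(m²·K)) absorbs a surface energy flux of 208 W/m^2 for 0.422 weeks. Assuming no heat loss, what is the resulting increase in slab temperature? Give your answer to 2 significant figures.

12 K

Areal heat capacity C = 4.54×10^6 J/(m²·K) (given).
Net heat input Q = F Δt = 208 × (0.422 weeks × 6.048×10^5 s/week) = 5.31×10^7 J/m².
ΔT = Q / C = 5.31×10^7 / 4.54×10^6 = 11.7 K.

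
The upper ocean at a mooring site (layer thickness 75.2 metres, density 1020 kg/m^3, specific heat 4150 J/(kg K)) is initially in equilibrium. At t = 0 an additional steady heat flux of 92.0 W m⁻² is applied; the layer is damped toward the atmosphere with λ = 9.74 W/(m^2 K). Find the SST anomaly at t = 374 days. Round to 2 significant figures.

5.9 K

Areal heat capacity C = ρ c_p D = 1020 × 4150 × 75.2 = 3.18×10^8 J/(m²·K).
τ = C / λ = 3.18×10^8 / 9.74 = 3.27×10^7 s.
Equilibrium anomaly ΔT_eq = F / λ = 92.0 / 9.74 = 9.45 K.
t = 374 days = 3.23×10^7 s, so t/τ = 0.989.
ΔT(t) = ΔT_eq (1 − e^(−t/τ)) = 9.45 × (1 − e^−0.989) = 5.93 K.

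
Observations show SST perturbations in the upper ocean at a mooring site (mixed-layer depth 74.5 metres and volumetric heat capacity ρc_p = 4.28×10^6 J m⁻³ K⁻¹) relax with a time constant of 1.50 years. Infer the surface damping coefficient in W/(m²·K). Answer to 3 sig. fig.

6.74

Areal heat capacity C = ρc_p × D = 4.28×10^6 × 74.5 = 3.19×10^8 J/(m²·K).
τ = 1.50 years = 4.73×10^7 s.
λ = C / τ = 3.19×10^8 / 4.73×10^7 = 6.74 W/(m²·K).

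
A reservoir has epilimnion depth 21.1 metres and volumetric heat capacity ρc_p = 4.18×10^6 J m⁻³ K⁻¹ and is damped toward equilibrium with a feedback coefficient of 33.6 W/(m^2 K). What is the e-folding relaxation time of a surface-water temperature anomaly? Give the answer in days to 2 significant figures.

30 days

Areal heat capacity C = ρc_p × D = 4.18×10^6 × 21.1 = 8.82×10^7 J/(m^2 K).
Relaxation time τ = C / λ = 8.82×10^7 / 33.6 = 2.62×10^6 s.
In days: 2.62×10^6 s / (86400 s/day) = 30.4 days.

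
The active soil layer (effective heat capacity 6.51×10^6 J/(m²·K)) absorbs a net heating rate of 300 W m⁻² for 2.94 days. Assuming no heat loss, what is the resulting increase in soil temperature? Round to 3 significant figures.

11.7 K

Areal heat capacity C = 6.51×10^6 J/(m²·K) (given).
Net heat input Q = F Δt = 300 × (2.94 days × 86400 s/day) = 7.62×10^7 J/m².
ΔT = Q / C = 7.62×10^7 / 6.51×10^6 = 11.7 K.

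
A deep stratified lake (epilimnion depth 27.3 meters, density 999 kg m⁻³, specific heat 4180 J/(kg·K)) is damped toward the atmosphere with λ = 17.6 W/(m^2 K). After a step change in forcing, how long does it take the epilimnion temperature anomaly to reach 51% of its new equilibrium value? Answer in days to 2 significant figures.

Areal heat capacity C = ρ c_p D = 999 × 4180 × 27.3 = 1.14×10^8 J m⁻² K⁻¹.
τ = C / λ = 1.14×10^8 / 17.6 = 6.48×10^6 s.
Fraction reached: 1 − e^(−t/τ) = 0.51 ⇒ t = −τ ln(1 − 0.51) = τ × 0.713.
t = 4.62×10^6 s = 53.5 days.

53 days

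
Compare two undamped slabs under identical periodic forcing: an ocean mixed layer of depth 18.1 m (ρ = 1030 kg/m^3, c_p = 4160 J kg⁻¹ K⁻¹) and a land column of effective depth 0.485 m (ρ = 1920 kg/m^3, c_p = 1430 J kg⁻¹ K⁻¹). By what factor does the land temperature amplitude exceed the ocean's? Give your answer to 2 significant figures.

58

C_ocean = 1030 × 4160 × 18.1 = 7.76×10^7 J/(m²·K).
C_land = 1920 × 1430 × 0.485 = 1.33×10^6 J/(m²·K).
Undamped amplitude ∝ 1/C, so A_land/A_ocean = C_ocean/C_land = 58.2.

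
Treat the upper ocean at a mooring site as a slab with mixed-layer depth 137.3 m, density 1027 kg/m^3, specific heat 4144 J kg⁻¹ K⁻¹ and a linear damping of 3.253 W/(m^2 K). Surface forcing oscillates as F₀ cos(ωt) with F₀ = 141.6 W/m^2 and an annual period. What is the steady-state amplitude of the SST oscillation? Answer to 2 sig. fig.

Areal heat capacity C = ρ c_p D = 1027 × 4144 × 137.3 = 5.84×10^8 J/(m²·K).
Angular frequency ω = 2π / T = 2π / 3.15×10^7 s = 1.99×10^-7 s⁻¹.
√((Cω)² + λ²) = √((116)² + 3.253²) = 116 W/(m²·K).
Amplitude A = F₀ / √((Cω)²+λ²) = 141.6 / 116 = 1.22 K.

1.2 K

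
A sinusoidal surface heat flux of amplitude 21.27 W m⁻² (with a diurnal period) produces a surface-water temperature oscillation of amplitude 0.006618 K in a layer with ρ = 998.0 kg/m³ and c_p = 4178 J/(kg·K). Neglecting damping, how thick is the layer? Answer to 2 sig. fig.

ω = 2π / 86400 s = 7.27×10^-5 s⁻¹.
Required C = F₀ / (A ω) = 21.27 / (0.006618 × 7.27×10^-5) = 4.42×10^7 J/(m²·K).
D = C / (ρ c_p) = 4.42×10^7 / (998.0 × 4178) = 10.6 m.

11 m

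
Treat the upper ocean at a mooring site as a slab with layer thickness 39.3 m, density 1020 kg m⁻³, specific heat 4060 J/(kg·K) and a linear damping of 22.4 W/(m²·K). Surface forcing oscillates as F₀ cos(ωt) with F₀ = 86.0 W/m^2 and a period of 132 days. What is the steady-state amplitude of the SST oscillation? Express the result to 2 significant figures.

0.93 K

Areal heat capacity C = ρ c_p D = 1020 × 4060 × 39.3 = 1.63×10^8 J/(m²·K).
Angular frequency ω = 2π / T = 2π / 1.14×10^7 s = 5.51×10^-7 s⁻¹.
√((Cω)² + λ²) = √((89.7)² + 22.4²) = 92.4 W/(m²·K).
Amplitude A = F₀ / √((Cω)²+λ²) = 86.0 / 92.4 = 0.931 K.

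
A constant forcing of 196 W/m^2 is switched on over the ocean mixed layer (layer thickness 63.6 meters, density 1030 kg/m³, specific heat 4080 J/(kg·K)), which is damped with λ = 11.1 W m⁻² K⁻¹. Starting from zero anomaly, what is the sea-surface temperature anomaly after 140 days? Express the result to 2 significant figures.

Areal heat capacity C = ρ c_p D = 1030 × 4080 × 63.6 = 2.67×10^8 J/(m²·K).
τ = C / λ = 2.67×10^8 / 11.1 = 2.41×10^7 s.
Equilibrium anomaly ΔT_eq = F / λ = 196 / 11.1 = 17.7 K.
t = 140 days = 1.21×10^7 s, so t/τ = 0.502.
ΔT(t) = ΔT_eq (1 − e^(−t/τ)) = 17.7 × (1 − e^−0.502) = 6.97 K.

7.0 K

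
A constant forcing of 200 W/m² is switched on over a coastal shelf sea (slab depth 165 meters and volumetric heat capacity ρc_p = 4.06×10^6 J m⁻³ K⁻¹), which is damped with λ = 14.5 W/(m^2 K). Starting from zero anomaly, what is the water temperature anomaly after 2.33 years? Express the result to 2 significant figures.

Areal heat capacity C = ρc_p × D = 4.06×10^6 × 165 = 6.70×10^8 J/(m^2 K).
τ = C / λ = 6.70×10^8 / 14.5 = 4.62×10^7 s.
Equilibrium anomaly ΔT_eq = F / λ = 200 / 14.5 = 13.8 K.
t = 2.33 years = 7.35×10^7 s, so t/τ = 1.59.
ΔT(t) = ΔT_eq (1 − e^(−t/τ)) = 13.8 × (1 − e^−1.59) = 11.0 K.

11 K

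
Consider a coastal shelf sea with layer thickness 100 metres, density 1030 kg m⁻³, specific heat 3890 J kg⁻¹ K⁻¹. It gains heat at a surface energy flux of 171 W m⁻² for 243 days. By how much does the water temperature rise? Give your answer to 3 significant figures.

8.96 K

Areal heat capacity C = ρ c_p D = 1030 × 3890 × 100 = 4.01×10^8 J/(m²·K).
Net heat input Q = F Δt = 171 × (243 days × 86400 s/day) = 3.59×10^9 J/m².
ΔT = Q / C = 3.59×10^9 / 4.01×10^8 = 8.96 K.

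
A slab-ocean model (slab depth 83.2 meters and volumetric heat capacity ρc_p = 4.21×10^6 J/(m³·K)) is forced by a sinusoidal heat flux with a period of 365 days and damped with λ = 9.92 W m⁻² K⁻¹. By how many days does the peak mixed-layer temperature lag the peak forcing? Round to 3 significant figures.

Areal heat capacity C = ρc_p × D = 4.21×10^6 × 83.2 = 3.50×10^8 J/(m^2 K).
ω = 2π / 3.15×10^7 s = 1.99×10^-7 s⁻¹.
Phase lag φ = arctan(Cω/λ) = arctan(69.8/9.92) = 1.43 rad.
Time lag = φ / ω = 1.43 / 1.99×10^-7 = 7.18×10^6 s = 83.0 days.

83.0 days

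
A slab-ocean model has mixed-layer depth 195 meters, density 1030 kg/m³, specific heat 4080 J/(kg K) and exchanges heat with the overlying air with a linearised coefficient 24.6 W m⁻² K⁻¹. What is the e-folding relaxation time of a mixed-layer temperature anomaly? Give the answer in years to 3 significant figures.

1.06 years

Areal heat capacity C = ρ c_p D = 1030 × 4080 × 195 = 8.19×10^8 J m⁻² K⁻¹.
Relaxation time τ = C / λ = 8.19×10^8 / 24.6 = 3.33×10^7 s.
In years: 3.33×10^7 s / (3.156×10^7 s/year) = 1.06 years.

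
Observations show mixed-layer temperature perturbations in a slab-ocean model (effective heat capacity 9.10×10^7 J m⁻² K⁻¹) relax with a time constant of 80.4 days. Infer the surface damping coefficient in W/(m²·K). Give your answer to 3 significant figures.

13.1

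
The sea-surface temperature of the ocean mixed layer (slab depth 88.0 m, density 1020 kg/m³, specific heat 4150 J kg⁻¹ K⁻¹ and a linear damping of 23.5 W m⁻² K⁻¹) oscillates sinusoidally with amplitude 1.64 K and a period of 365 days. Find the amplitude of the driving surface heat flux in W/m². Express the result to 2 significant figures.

Areal heat capacity C = ρ c_p D = 1020 × 4150 × 88.0 = 3.73×10^8 J m⁻² K⁻¹.
ω = 2π / 3.15×10^7 s = 1.99×10^-7 s⁻¹.
√((Cω)² + λ²) = √((74.2)² + 23.5²) = 77.8 W/(m²·K).
F₀ = A × √((Cω)²+λ²) = 1.64 × 77.8 = 128 W/m².

130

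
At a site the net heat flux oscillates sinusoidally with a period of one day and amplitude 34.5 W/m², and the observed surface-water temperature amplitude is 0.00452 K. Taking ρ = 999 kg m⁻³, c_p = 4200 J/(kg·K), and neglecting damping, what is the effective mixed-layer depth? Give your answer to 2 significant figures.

25 m

ω = 2π / 86400 s = 7.27×10^-5 s⁻¹.
Required C = F₀ / (A ω) = 34.5 / (0.00452 × 7.27×10^-5) = 1.05×10^8 J/(m²·K).
D = C / (ρ c_p) = 1.05×10^8 / (999 × 4200) = 25.0 m.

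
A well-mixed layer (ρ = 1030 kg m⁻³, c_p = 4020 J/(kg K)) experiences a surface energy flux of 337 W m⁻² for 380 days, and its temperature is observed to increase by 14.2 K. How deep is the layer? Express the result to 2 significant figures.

190 m

Heat input Q = F Δt = 337 × 3.28×10^7 s = 1.11×10^10 J/m².
Required areal heat capacity C = Q / ΔT = 7.79×10^8 J/(m²·K).
Depth D = C / (ρ c_p) = 7.79×10^8 / (1030 × 4020) = 188 m.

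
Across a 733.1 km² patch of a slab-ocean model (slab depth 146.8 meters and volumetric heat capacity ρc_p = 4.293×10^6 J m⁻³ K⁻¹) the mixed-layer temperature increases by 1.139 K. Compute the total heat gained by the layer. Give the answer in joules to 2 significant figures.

5.3×10^17 J

Areal heat capacity C = ρc_p × D = 4.293×10^6 × 146.8 = 6.30×10^8 J/(m^2 K).
Heat per unit area: q = C ΔT = 6.30×10^8 × 1.139 = 7.18×10^8 J/m².
Total heat: Q = q × A = 7.18×10^8 × (733.1 × 10⁶ m²) = 5.26×10^17 J.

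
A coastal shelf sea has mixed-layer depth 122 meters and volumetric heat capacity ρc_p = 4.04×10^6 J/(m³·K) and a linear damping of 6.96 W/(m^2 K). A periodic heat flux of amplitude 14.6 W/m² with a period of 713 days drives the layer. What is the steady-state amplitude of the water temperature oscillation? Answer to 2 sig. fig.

0.29 K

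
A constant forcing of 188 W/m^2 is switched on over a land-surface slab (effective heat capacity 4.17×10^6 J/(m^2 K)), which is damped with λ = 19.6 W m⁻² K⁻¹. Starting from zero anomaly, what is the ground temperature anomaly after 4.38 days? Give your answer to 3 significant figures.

Areal heat capacity C = 4.17×10^6 J/(m^2 K) (given).
τ = C / λ = 4.17×10^6 / 19.6 = 2.13×10^5 s.
Equilibrium anomaly ΔT_eq = F / λ = 188 / 19.6 = 9.59 K.
t = 4.38 days = 3.78×10^5 s, so t/τ = 1.78.
ΔT(t) = ΔT_eq (1 − e^(−t/τ)) = 9.59 × (1 − e^−1.78) = 7.97 K.

7.97 K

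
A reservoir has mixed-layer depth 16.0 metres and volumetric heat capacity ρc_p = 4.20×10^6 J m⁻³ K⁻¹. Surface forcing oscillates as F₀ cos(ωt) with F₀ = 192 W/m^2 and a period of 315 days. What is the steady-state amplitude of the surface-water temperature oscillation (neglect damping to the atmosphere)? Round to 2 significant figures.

Areal heat capacity C = ρc_p × D = 4.20×10^6 × 16.0 = 6.72×10^7 J/(m²·K).
Angular frequency ω = 2π / T = 2π / 2.72×10^7 s = 2.31×10^-7 s⁻¹.
Cω = 6.72×10^7 × 2.31×10^-7 = 15.5 W/(m²·K).
Amplitude A = F₀ / (Cω) = 192 / 15.5 = 12.4 K.

12 K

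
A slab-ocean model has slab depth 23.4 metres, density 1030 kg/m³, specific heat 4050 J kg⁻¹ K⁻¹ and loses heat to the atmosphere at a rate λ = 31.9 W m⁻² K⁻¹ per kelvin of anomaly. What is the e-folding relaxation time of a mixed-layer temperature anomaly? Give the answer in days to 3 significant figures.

35.4 days

Areal heat capacity C = ρ c_p D = 1030 × 4050 × 23.4 = 9.76×10^7 J m⁻² K⁻¹.
Relaxation time τ = C / λ = 9.76×10^7 / 31.9 = 3.06×10^6 s.
In days: 3.06×10^6 s / (86400 s/day) = 35.4 days.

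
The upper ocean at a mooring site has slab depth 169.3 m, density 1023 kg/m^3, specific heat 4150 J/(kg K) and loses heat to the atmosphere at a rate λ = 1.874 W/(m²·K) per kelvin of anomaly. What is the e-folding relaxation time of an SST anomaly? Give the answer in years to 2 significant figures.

Areal heat capacity C = ρ c_p D = 1023 × 4150 × 169.3 = 7.19×10^8 J/(m²·K).
Relaxation time τ = C / λ = 7.19×10^8 / 1.874 = 3.84×10^8 s.
In years: 3.84×10^8 s / (3.156×10^7 s/year) = 12.2 years.

12 years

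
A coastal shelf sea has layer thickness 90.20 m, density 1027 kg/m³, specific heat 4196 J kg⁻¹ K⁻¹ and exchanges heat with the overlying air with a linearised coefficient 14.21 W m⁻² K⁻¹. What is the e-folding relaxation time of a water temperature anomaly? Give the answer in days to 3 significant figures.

317 days

Areal heat capacity C = ρ c_p D = 1027 × 4196 × 90.20 = 3.89×10^8 J/(m²·K).
Relaxation time τ = C / λ = 3.89×10^8 / 14.21 = 2.74×10^7 s.
In days: 2.74×10^7 s / (86400 s/day) = 317 days.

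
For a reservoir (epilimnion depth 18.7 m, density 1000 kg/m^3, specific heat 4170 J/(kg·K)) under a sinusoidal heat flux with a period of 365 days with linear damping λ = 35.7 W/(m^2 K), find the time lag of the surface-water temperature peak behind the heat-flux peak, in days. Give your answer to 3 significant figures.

Areal heat capacity C = ρ c_p D = 1000 × 4170 × 18.7 = 7.80×10^7 J m⁻² K⁻¹.
ω = 2π / 3.15×10^7 s = 1.99×10^-7 s⁻¹.
Phase lag φ = arctan(Cω/λ) = arctan(15.5/35.7) = 0.410 rad.
Time lag = φ / ω = 0.410 / 1.99×10^-7 = 2.06×10^6 s = 23.8 days.

23.8 days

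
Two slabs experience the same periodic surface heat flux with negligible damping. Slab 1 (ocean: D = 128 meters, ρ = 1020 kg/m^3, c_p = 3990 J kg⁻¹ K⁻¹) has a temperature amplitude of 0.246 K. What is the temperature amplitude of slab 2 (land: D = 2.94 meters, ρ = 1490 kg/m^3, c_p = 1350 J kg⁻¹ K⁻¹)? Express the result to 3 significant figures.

C_ocean = 5.21×10^8 J/(m²·K); C_land = 5.91×10^6 J/(m²·K).
A ∝ 1/C ⇒ A_land = A_ocean × C_ocean/C_land = 0.246 × 88.1 = 21.7 K.

21.7 K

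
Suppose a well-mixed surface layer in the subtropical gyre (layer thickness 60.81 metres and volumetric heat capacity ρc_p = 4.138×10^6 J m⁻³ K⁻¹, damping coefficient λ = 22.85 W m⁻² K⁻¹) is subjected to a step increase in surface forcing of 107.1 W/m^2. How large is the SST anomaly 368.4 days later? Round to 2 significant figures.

4.4 K

Areal heat capacity C = ρc_p × D = 4.138×10^6 × 60.81 = 2.52×10^8 J/(m²·K).
τ = C / λ = 2.52×10^8 / 22.85 = 1.10×10^7 s.
Equilibrium anomaly ΔT_eq = F / λ = 107.1 / 22.85 = 4.69 K.
t = 368.4 days = 3.18×10^7 s, so t/τ = 2.89.
ΔT(t) = ΔT_eq (1 − e^(−t/τ)) = 4.69 × (1 − e^−2.89) = 4.43 K.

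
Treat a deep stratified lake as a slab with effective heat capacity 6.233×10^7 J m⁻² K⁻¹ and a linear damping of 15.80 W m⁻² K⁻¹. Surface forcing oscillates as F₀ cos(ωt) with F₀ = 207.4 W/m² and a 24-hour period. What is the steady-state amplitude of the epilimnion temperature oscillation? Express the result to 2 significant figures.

0.046 K

Areal heat capacity C = 6.233×10^7 J m⁻² K⁻¹ (given).
Angular frequency ω = 2π / T = 2π / 86400 s = 7.27×10^-5 s⁻¹.
√((Cω)² + λ²) = √((4530)² + 15.80²) = 4530 W/(m²·K).
Amplitude A = F₀ / √((Cω)²+λ²) = 207.4 / 4530 = 0.0458 K.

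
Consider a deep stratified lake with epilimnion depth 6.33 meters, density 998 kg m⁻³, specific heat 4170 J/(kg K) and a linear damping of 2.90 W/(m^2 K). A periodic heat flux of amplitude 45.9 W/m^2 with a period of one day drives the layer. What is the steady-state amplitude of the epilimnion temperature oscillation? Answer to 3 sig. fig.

0.0240 K

Areal heat capacity C = ρ c_p D = 998 × 4170 × 6.33 = 2.63×10^7 J/(m²·K).
Angular frequency ω = 2π / T = 2π / 86400 s = 7.27×10^-5 s⁻¹.
√((Cω)² + λ²) = √((1920)² + 2.90²) = 1920 W/(m²·K).
Amplitude A = F₀ / √((Cω)²+λ²) = 45.9 / 1920 = 0.0240 K.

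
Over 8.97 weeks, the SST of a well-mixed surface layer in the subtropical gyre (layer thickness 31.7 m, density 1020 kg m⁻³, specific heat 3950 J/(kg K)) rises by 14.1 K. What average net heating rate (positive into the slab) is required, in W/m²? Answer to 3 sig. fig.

332

Areal heat capacity C = ρ c_p D = 1020 × 3950 × 31.7 = 1.28×10^8 J/(m^2 K).
Required heat per unit area: Q = C ΔT = 1.28×10^8 × 14.1 = 1.80×10^9 J/m².
Flux F = Q / Δt = 1.80×10^9 / 5.43×10^6 s = 332 W/m².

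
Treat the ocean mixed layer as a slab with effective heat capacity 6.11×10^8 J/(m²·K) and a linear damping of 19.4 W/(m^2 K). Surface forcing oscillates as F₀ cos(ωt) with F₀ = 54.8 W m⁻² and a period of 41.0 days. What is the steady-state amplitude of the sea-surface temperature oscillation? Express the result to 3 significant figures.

Areal heat capacity C = 6.11×10^8 J/(m²·K) (given).
Angular frequency ω = 2π / T = 2π / 3.54×10^6 s = 1.77×10^-6 s⁻¹.
√((Cω)² + λ²) = √((1080)² + 19.4²) = 1080 W/(m²·K).
Amplitude A = F₀ / √((Cω)²+λ²) = 54.8 / 1080 = 0.0506 K.

0.0506 K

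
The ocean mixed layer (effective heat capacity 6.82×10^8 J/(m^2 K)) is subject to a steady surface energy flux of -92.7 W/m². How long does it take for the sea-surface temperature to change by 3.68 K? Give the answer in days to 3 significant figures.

313 days

Areal heat capacity C = 6.82×10^8 J/(m^2 K) (given).
Time required: Δt = C ΔT / F = 6.82×10^8 × -3.68 / -92.7 = 2.71×10^7 s.
In days: 2.71×10^7 s / (86400 s/day) = 313 days.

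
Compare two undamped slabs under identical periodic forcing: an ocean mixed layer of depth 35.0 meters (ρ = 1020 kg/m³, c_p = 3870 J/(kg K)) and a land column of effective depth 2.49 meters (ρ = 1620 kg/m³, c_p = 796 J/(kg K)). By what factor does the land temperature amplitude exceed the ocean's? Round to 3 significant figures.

C_ocean = 1020 × 3870 × 35.0 = 1.38×10^8 J/(m²·K).
C_land = 1620 × 796 × 2.49 = 3.21×10^6 J/(m²·K).
Undamped amplitude ∝ 1/C, so A_land/A_ocean = C_ocean/C_land = 43.0.

43.0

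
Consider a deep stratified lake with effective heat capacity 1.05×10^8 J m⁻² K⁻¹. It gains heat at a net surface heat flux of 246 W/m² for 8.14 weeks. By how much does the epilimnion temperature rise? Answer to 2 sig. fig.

12 K

Areal heat capacity C = 1.05×10^8 J m⁻² K⁻¹ (given).
Net heat input Q = F Δt = 246 × (8.14 weeks × 6.048×10^5 s/week) = 1.21×10^9 J/m².
ΔT = Q / C = 1.21×10^9 / 1.05×10^8 = 11.5 K.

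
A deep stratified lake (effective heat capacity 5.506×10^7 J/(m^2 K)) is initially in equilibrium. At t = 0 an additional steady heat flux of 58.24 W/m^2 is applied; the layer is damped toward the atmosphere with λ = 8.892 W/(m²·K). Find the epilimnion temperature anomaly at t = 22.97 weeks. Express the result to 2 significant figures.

5.9 K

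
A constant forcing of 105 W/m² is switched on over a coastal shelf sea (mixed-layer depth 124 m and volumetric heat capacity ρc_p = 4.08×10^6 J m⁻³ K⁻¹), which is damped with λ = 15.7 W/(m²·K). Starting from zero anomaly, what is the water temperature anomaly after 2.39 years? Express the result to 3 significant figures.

6.04 K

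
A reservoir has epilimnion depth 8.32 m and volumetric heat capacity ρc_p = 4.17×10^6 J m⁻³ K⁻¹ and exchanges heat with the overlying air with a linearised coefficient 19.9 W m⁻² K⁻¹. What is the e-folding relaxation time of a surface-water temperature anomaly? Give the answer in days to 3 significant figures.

Areal heat capacity C = ρc_p × D = 4.17×10^6 × 8.32 = 3.47×10^7 J/(m²·K).
Relaxation time τ = C / λ = 3.47×10^7 / 19.9 = 1.74×10^6 s.
In days: 1.74×10^6 s / (86400 s/day) = 20.2 days.

20.2 days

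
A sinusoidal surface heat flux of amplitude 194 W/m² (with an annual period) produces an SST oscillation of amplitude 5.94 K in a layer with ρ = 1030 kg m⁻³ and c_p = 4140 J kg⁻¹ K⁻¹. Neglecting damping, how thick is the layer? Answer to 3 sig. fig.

ω = 2π / 3.15×10^7 s = 1.99×10^-7 s⁻¹.
Required C = F₀ / (A ω) = 194 / (5.94 × 1.99×10^-7) = 1.64×10^8 J/(m²·K).
D = C / (ρ c_p) = 1.64×10^8 / (1030 × 4140) = 38.4 m.

38.4 m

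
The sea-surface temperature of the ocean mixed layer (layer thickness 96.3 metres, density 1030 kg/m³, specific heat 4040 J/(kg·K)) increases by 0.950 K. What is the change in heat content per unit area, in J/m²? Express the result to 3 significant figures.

3.81×10^8

Areal heat capacity C = ρ c_p D = 1030 × 4040 × 96.3 = 4.01×10^8 J/(m^2 K).
ΔQ = C ΔT = 4.01×10^8 × 0.950 = 3.81×10^8 J/m².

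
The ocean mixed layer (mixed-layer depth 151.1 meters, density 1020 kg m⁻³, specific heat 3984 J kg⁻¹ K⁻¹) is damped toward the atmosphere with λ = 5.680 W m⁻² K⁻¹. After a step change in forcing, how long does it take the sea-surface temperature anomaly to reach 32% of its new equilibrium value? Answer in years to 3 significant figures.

1.32 years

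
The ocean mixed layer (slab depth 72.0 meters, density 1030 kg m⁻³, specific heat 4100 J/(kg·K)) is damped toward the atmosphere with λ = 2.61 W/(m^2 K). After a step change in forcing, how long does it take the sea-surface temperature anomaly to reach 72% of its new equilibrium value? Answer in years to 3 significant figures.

Areal heat capacity C = ρ c_p D = 1030 × 4100 × 72.0 = 3.04×10^8 J/(m²·K).
τ = C / λ = 3.04×10^8 / 2.61 = 1.16×10^8 s.
Fraction reached: 1 − e^(−t/τ) = 0.72 ⇒ t = −τ ln(1 − 0.72) = τ × 1.27.
t = 1.48×10^8 s = 4.70 years.

4.70 years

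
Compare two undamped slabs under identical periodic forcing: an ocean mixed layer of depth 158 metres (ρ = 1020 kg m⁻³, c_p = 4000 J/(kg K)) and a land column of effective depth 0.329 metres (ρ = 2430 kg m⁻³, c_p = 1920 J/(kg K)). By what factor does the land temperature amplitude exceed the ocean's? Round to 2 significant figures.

420

C_ocean = 1020 × 4000 × 158 = 6.45×10^8 J/(m²·K).
C_land = 2430 × 1920 × 0.329 = 1.53×10^6 J/(m²·K).
Undamped amplitude ∝ 1/C, so A_land/A_ocean = C_ocean/C_land = 420.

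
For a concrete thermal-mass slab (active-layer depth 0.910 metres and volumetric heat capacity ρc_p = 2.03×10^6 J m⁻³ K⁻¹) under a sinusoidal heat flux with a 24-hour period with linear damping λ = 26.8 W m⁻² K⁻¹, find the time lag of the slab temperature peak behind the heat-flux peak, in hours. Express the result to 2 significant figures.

Areal heat capacity C = ρc_p × D = 2.03×10^6 × 0.910 = 1.85×10^6 J m⁻² K⁻¹.
ω = 2π / 86400 s = 7.27×10^-5 s⁻¹.
Phase lag φ = arctan(Cω/λ) = arctan(134/26.8) = 1.37 rad.
Time lag = φ / ω = 1.37 / 7.27×10^-5 = 18900 s = 5.25 hours.

5.2 hours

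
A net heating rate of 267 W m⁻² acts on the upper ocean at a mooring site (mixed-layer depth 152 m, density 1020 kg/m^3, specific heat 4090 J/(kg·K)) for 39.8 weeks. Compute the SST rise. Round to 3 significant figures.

Areal heat capacity C = ρ c_p D = 1020 × 4090 × 152 = 6.34×10^8 J/(m^2 K).
Net heat input Q = F Δt = 267 × (39.8 weeks × 6.048×10^5 s/week) = 6.43×10^9 J/m².
ΔT = Q / C = 6.43×10^9 / 6.34×10^8 = 10.1 K.

10.1 K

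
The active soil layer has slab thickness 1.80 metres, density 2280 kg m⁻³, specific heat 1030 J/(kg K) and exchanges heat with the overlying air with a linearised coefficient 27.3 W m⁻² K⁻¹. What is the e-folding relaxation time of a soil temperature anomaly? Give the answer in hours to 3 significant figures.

Areal heat capacity C = ρ c_p D = 2280 × 1030 × 1.80 = 4.23×10^6 J/(m^2 K).
Relaxation time τ = C / λ = 4.23×10^6 / 27.3 = 1.55×10^5 s.
In hours: 1.55×10^5 s / (3600 s/hour) = 43.0 hours.

43.0 hours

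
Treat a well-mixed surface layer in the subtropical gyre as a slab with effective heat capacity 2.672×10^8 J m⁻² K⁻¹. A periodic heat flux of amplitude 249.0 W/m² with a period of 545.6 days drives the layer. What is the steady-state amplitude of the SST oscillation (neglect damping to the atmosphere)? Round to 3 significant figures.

Areal heat capacity C = 2.672×10^8 J m⁻² K⁻¹ (given).
Angular frequency ω = 2π / T = 2π / 4.71×10^7 s = 1.33×10^-7 s⁻¹.
Cω = 2.67×10^8 × 1.33×10^-7 = 35.6 W/(m²·K).
Amplitude A = F₀ / (Cω) = 249.0 / 35.6 = 6.99 K.

6.99 K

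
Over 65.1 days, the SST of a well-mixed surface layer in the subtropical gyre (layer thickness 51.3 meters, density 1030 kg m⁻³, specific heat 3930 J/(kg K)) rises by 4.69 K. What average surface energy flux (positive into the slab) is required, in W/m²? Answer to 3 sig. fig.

173

Areal heat capacity C = ρ c_p D = 1030 × 3930 × 51.3 = 2.08×10^8 J/(m^2 K).
Required heat per unit area: Q = C ΔT = 2.08×10^8 × 4.69 = 9.74×10^8 J/m².
Flux F = Q / Δt = 9.74×10^8 / 5.62×10^6 s = 173 W/m².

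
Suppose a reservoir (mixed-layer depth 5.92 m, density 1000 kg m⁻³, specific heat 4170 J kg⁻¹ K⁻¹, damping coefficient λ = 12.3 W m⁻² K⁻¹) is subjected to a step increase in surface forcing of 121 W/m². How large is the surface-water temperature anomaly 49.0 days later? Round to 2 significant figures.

8.6 K

Areal heat capacity C = ρ c_p D = 1000 × 4170 × 5.92 = 2.47×10^7 J/(m²·K).
τ = C / λ = 2.47×10^7 / 12.3 = 2.01×10^6 s.
Equilibrium anomaly ΔT_eq = F / λ = 121 / 12.3 = 9.84 K.
t = 49.0 days = 4.23×10^6 s, so t/τ = 2.11.
ΔT(t) = ΔT_eq (1 − e^(−t/τ)) = 9.84 × (1 − e^−2.11) = 8.64 K.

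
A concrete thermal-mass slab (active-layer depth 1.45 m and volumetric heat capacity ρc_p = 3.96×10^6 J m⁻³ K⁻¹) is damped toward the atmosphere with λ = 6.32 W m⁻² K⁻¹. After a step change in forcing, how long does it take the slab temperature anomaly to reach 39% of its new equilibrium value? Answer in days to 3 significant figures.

Areal heat capacity C = ρc_p × D = 3.96×10^6 × 1.45 = 5.74×10^6 J/(m^2 K).
τ = C / λ = 5.74×10^6 / 6.32 = 9.09×10^5 s.
Fraction reached: 1 − e^(−t/τ) = 0.39 ⇒ t = −τ ln(1 − 0.39) = τ × 0.494.
t = 4.49×10^5 s = 5.20 days.

5.20 days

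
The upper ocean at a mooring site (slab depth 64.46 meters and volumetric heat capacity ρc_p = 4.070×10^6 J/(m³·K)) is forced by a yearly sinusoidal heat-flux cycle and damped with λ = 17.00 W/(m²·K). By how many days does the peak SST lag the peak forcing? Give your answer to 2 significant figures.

73 days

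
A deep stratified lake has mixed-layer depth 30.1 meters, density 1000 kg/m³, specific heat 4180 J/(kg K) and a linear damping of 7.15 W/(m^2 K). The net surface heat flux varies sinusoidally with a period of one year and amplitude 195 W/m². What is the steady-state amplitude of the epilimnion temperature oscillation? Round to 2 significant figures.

7.5 K

Areal heat capacity C = ρ c_p D = 1000 × 4180 × 30.1 = 1.26×10^8 J m⁻² K⁻¹.
Angular frequency ω = 2π / T = 2π / 3.15×10^7 s = 1.99×10^-7 s⁻¹.
√((Cω)² + λ²) = √((25.1)² + 7.15²) = 26.1 W/(m²·K).
Amplitude A = F₀ / √((Cω)²+λ²) = 195 / 26.1 = 7.48 K.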